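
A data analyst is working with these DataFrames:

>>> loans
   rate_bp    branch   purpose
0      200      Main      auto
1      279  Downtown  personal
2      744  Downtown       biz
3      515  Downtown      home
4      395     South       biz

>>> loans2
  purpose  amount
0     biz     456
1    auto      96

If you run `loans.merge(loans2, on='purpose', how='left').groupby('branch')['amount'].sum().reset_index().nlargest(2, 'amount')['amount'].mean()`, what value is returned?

merge on 'purpose' (how='left') → 5 rows:
   rate_bp    branch   purpose  amount
0      200      Main      auto    96.0
1      279  Downtown  personal     NaN
2      744  Downtown       biz   456.0
3      515  Downtown      home     NaN
4      395     South       biz   456.0
group by branch, sum of amount:
branch
Downtown    456.0
Main         96.0
South       456.0
Name: amount, dtype: float64
reset_index():
     branch  amount
0  Downtown   456.0
1      Main    96.0
2     South   456.0
take 2 rows with largest amount:
     branch  amount
0  Downtown   456.0
2     South   456.0
Then the mean of column 'amount': 456.0

456.0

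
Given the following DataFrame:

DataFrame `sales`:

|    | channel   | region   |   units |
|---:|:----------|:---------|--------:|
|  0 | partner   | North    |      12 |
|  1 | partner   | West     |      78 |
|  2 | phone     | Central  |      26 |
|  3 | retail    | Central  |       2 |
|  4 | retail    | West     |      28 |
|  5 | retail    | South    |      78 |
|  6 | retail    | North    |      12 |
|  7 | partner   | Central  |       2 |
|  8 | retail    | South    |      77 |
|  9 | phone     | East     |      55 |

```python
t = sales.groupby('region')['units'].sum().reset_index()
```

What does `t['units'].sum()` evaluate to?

370

group by region, sum of units:
region
Central     30
East        55
North       24
South      155
West       106
Name: units, dtype: int64
reset_index():
    region  units
0  Central     30
1     East     55
2    North     24
3    South    155
4     West    106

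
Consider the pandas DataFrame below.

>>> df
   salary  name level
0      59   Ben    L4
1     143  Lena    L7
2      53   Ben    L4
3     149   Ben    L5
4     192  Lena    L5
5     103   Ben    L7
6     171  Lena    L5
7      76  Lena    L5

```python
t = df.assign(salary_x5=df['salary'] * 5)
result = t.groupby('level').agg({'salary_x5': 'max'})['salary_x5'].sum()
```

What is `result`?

1970

add column salary_x5 = df['salary'] * 5:
   salary  name level  salary_x5
0      59   Ben    L4        295
1     143  Lena    L7        715
2      53   Ben    L4        265
3     149   Ben    L5        745
4     192  Lena    L5        960
5     103   Ben    L7        515
6     171  Lena    L5        855
7      76  Lena    L5        380
group by level, max of salary_x5:
       salary_x5
level           
L4           295
L5           960
L7           715
Then the sum of column 'salary_x5': 1970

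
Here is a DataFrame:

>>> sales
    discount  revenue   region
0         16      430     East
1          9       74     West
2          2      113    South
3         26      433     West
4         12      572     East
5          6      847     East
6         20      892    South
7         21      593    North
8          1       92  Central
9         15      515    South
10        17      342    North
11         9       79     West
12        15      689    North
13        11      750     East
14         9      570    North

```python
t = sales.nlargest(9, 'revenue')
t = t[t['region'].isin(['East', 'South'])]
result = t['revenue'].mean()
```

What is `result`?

715.2

take 9 rows with largest revenue:
    discount  revenue region
6         20      892  South
5          6      847   East
13        11      750   East
12        15      689  North
7         21      593  North
4         12      572   East
14         9      570  North
9         15      515  South
3         26      433   West
filter rows where region in ['East', 'South']:
    discount  revenue region
6         20      892  South
5          6      847   East
13        11      750   East
4         12      572   East
9         15      515  South
mean of column 'revenue' → 715.2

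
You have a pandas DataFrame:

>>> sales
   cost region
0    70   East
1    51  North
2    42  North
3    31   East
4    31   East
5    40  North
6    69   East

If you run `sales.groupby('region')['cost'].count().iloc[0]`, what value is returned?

group by region, count of cost:
region
East     4
North    3
Name: cost, dtype: int64
Then the value at position 0: 4

4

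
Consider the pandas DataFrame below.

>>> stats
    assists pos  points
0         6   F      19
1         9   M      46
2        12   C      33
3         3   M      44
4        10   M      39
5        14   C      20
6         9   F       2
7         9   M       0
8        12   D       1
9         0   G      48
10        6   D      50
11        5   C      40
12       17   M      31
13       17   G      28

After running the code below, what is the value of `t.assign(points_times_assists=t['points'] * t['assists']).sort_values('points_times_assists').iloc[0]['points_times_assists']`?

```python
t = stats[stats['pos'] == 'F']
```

filter rows where pos == 'F':
   assists pos  points
0        6   F      19
6        9   F       2
add column points_times_assists = t['points'] * t['assists']:
   assists pos  points  points_times_assists
0        6   F      19                   114
6        9   F       2                    18
sort by points_times_assists:
   assists pos  points  points_times_assists
6        9   F       2                    18
0        6   F      19                   114
So iloc[0]['points_times_assists'] = 18.

18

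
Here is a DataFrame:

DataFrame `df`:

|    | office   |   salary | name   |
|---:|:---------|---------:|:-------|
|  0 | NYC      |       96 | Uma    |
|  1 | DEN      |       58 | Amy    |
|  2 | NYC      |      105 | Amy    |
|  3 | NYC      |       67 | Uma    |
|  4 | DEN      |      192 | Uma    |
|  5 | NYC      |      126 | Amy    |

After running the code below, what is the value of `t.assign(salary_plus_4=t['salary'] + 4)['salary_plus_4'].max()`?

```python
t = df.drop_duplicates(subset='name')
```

100

drop duplicate name (keep=first):
  office  salary name
0    NYC      96  Uma
1    DEN      58  Amy
add column salary_plus_4 = t['salary'] + 4:
  office  salary name  salary_plus_4
0    NYC      96  Uma            100
1    DEN      58  Amy             62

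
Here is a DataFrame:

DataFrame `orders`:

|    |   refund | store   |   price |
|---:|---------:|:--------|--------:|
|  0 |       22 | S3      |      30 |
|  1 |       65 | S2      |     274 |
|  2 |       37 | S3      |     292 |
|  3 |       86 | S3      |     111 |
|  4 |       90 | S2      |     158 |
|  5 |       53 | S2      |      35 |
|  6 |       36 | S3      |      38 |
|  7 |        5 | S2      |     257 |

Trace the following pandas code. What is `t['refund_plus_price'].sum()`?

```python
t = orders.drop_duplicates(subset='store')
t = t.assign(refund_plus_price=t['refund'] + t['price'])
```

drop duplicate store (keep=first):
   refund store  price
0      22    S3     30
1      65    S2    274
add column refund_plus_price = t['refund'] + t['price']:
   refund store  price  refund_plus_price
0      22    S3     30                 52
1      65    S2    274                339
Finally, sum of column 'refund_plus_price' = 391.

391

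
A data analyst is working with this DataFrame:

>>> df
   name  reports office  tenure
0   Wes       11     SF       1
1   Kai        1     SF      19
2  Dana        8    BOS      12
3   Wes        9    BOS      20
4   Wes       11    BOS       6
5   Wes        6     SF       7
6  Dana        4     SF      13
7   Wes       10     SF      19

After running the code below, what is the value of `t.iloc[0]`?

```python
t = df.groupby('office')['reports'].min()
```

group by office, min of reports:
office
BOS    8
SF     1
Name: reports, dtype: int64

8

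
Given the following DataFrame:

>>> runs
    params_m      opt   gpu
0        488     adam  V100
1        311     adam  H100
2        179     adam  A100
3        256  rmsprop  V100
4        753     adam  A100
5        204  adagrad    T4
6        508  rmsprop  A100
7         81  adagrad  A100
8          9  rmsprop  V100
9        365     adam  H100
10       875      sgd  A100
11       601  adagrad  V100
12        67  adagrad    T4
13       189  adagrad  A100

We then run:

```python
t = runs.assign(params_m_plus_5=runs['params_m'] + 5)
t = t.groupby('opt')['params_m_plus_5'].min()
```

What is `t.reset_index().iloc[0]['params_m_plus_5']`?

72

add column params_m_plus_5 = runs['params_m'] + 5:
    params_m      opt   gpu  params_m_plus_5
0        488     adam  V100              493
1        311     adam  H100              316
2        179     adam  A100              184
3        256  rmsprop  V100              261
4        753     adam  A100              758
5        204  adagrad    T4              209
6        508  rmsprop  A100              513
7         81  adagrad  A100               86
8          9  rmsprop  V100               14
9        365     adam  H100              370
10       875      sgd  A100              880
11       601  adagrad  V100              606
12        67  adagrad    T4               72
13       189  adagrad  A100              194
group by opt, min of params_m_plus_5:
opt
adagrad     72
adam       184
rmsprop     14
sgd        880
Name: params_m_plus_5, dtype: int64
reset_index():
       opt  params_m_plus_5
0  adagrad               72
1     adam              184
2  rmsprop               14
3      sgd              880
Finally, value at position 0, column 'params_m_plus_5' = 72.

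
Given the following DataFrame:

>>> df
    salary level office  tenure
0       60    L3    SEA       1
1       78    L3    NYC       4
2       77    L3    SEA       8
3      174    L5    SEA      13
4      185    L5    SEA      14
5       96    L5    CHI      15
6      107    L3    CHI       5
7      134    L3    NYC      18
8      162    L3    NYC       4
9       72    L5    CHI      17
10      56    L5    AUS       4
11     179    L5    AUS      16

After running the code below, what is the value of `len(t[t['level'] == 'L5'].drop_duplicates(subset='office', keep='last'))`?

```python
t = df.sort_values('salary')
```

sort by salary:
    salary level office  tenure
10      56    L5    AUS       4
0       60    L3    SEA       1
9       72    L5    CHI      17
2       77    L3    SEA       8
1       78    L3    NYC       4
5       96    L5    CHI      15
6      107    L3    CHI       5
7      134    L3    NYC      18
8      162    L3    NYC       4
3      174    L5    SEA      13
11     179    L5    AUS      16
4      185    L5    SEA      14
filter rows where level == 'L5':
    salary level office  tenure
10      56    L5    AUS       4
9       72    L5    CHI      17
5       96    L5    CHI      15
3      174    L5    SEA      13
11     179    L5    AUS      16
4      185    L5    SEA      14
drop duplicate office (keep=last):
    salary level office  tenure
5       96    L5    CHI      15
11     179    L5    AUS      16
4      185    L5    SEA      14
number of rows → 3

3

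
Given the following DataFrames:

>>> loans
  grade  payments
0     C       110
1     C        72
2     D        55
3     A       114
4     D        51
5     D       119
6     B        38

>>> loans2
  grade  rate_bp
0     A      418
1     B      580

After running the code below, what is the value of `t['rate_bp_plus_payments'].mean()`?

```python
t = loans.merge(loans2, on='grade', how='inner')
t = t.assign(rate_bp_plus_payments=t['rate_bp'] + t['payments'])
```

575.0

merge on 'grade' (how='inner') → 2 rows:
  grade  payments  rate_bp
0     A       114      418
1     B        38      580
add column rate_bp_plus_payments = t['rate_bp'] + t['payments']:
  grade  payments  rate_bp  rate_bp_plus_payments
0     A       114      418                    532
1     B        38      580                    618
So mean() = 575.0.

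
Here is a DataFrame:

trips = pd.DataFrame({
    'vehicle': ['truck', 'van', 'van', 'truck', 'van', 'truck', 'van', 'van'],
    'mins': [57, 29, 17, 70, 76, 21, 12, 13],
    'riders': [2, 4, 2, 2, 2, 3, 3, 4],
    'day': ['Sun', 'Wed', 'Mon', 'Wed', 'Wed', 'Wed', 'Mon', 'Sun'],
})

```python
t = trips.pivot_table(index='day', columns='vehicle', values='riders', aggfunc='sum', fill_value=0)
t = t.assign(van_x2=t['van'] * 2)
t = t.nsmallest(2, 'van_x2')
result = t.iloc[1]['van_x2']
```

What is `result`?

10

pivot: rows=day, cols=vehicle, sum(riders):
vehicle  truck  van
day                
Mon          0    5
Sun          2    4
Wed          5    6
add column van_x2 = t['van'] * 2:
vehicle  truck  van  van_x2
day                        
Mon          0    5      10
Sun          2    4       8
Wed          5    6      12
take 2 rows with smallest van_x2:
vehicle  truck  van  van_x2
day                        
Sun          2    4       8
Mon          0    5      10
Hence 10.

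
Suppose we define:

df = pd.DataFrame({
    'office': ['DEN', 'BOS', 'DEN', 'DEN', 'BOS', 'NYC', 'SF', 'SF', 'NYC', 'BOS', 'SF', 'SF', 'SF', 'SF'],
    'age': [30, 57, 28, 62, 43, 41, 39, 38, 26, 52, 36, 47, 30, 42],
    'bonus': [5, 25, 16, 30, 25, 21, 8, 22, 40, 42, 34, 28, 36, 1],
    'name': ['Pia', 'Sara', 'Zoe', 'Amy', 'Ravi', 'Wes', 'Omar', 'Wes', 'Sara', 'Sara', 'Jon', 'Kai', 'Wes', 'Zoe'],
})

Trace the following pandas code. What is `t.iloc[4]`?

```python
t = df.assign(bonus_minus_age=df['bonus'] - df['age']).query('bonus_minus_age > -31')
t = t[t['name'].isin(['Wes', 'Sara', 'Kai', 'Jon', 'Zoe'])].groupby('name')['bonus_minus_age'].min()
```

-12

add column bonus_minus_age = df['bonus'] - df['age']:
   office  age  bonus  name  bonus_minus_age
0     DEN   30      5   Pia              -25
1     BOS   57     25  Sara              -32
2     DEN   28     16   Zoe              -12
3     DEN   62     30   Amy              -32
4     BOS   43     25  Ravi              -18
5     NYC   41     21   Wes              -20
6      SF   39      8  Omar              -31
7      SF   38     22   Wes              -16
8     NYC   26     40  Sara               14
9     BOS   52     42  Sara              -10
10     SF   36     34   Jon               -2
11     SF   47     28   Kai              -19
12     SF   30     36   Wes                6
13     SF   42      1   Zoe              -41
filter rows where bonus_minus_age > -31:
   office  age  bonus  name  bonus_minus_age
0     DEN   30      5   Pia              -25
2     DEN   28     16   Zoe              -12
4     BOS   43     25  Ravi              -18
5     NYC   41     21   Wes              -20
7      SF   38     22   Wes              -16
8     NYC   26     40  Sara               14
9     BOS   52     42  Sara              -10
10     SF   36     34   Jon               -2
11     SF   47     28   Kai              -19
12     SF   30     36   Wes                6
filter rows where name in ['Wes', 'Sara', 'Kai', 'Jon', 'Zoe']:
   office  age  bonus  name  bonus_minus_age
2     DEN   28     16   Zoe              -12
5     NYC   41     21   Wes              -20
7      SF   38     22   Wes              -16
8     NYC   26     40  Sara               14
9     BOS   52     42  Sara              -10
10     SF   36     34   Jon               -2
11     SF   47     28   Kai              -19
12     SF   30     36   Wes                6
group by name, min of bonus_minus_age:
name
Jon     -2
Kai    -19
Sara   -10
Wes    -20
Zoe    -12
Name: bonus_minus_age, dtype: int64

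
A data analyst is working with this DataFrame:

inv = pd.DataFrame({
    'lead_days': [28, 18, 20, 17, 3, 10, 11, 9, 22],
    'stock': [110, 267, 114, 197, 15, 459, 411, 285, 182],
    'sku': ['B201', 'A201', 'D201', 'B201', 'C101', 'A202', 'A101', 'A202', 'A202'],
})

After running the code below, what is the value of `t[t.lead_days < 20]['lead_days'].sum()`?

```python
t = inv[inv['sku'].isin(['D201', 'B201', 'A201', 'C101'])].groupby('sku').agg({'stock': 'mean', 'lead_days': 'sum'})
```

21

filter rows where sku in ['D201', 'B201', 'A201', 'C101']:
   lead_days  stock   sku
0         28    110  B201
1         18    267  A201
2         20    114  D201
3         17    197  B201
4          3     15  C101
group by sku: mean(stock), sum(lead_days):
      stock  lead_days
sku                   
A201  267.0         18
B201  153.5         45
C101   15.0          3
D201  114.0         20
filter rows where lead_days < 20:
      stock  lead_days
sku                   
A201  267.0         18
C101   15.0          3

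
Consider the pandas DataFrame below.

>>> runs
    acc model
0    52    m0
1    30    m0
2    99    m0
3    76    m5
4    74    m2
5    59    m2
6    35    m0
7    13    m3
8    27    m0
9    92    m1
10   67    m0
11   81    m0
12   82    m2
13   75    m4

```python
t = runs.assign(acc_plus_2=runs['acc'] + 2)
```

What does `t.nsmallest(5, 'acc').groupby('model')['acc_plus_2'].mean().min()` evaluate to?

add column acc_plus_2 = runs['acc'] + 2:
    acc model  acc_plus_2
0    52    m0          54
1    30    m0          32
2    99    m0         101
3    76    m5          78
4    74    m2          76
5    59    m2          61
6    35    m0          37
7    13    m3          15
8    27    m0          29
9    92    m1          94
10   67    m0          69
11   81    m0          83
12   82    m2          84
13   75    m4          77
take 5 rows with smallest acc:
   acc model  acc_plus_2
7   13    m3          15
8   27    m0          29
1   30    m0          32
6   35    m0          37
0   52    m0          54
group by model, mean of acc_plus_2:
model
m0    38.0
m3    15.0
Name: acc_plus_2, dtype: float64
Reading off the min of the resulting series, we get 15.0.

15.0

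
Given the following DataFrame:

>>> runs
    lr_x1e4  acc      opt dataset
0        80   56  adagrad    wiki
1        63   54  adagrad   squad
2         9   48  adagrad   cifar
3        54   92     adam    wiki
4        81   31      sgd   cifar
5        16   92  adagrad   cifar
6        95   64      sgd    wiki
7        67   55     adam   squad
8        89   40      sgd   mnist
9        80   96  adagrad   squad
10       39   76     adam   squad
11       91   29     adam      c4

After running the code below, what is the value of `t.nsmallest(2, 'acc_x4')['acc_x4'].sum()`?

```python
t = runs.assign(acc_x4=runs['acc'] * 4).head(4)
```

add column acc_x4 = runs['acc'] * 4:
    lr_x1e4  acc      opt dataset  acc_x4
0        80   56  adagrad    wiki     224
1        63   54  adagrad   squad     216
2         9   48  adagrad   cifar     192
3        54   92     adam    wiki     368
4        81   31      sgd   cifar     124
5        16   92  adagrad   cifar     368
6        95   64      sgd    wiki     256
7        67   55     adam   squad     220
8        89   40      sgd   mnist     160
9        80   96  adagrad   squad     384
10       39   76     adam   squad     304
11       91   29     adam      c4     116
take first 4 rows:
   lr_x1e4  acc      opt dataset  acc_x4
0       80   56  adagrad    wiki     224
1       63   54  adagrad   squad     216
2        9   48  adagrad   cifar     192
3       54   92     adam    wiki     368
take 2 rows with smallest acc_x4:
   lr_x1e4  acc      opt dataset  acc_x4
2        9   48  adagrad   cifar     192
1       63   54  adagrad   squad     216
The sum of column 'acc_x4' is 408.

408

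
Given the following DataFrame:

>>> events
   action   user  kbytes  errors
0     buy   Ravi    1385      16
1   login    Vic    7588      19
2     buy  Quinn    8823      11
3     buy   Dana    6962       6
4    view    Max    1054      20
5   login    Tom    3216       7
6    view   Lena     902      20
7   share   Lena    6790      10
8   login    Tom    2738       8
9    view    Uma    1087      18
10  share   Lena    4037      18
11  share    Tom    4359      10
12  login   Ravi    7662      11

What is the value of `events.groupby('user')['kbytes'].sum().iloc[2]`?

group by user, sum of kbytes:
user
Dana      6962
Lena     11729
Max       1054
Quinn     8823
Ravi      9047
Tom      10313
Uma       1087
Vic       7588
Name: kbytes, dtype: int64
Reading off the value at position 2, we get 1054.

1054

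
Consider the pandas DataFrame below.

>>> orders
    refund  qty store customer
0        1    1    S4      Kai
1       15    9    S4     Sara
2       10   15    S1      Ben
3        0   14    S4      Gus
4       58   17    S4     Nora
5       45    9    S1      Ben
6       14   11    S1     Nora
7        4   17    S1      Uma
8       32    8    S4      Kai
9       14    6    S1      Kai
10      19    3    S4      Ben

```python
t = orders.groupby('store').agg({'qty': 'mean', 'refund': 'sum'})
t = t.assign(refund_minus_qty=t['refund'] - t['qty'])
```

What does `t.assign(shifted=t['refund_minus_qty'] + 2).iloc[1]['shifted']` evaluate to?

group by store: mean(qty), sum(refund):
             qty  refund
store                   
S1     11.600000      87
S4      8.666667     125
add column refund_minus_qty = t['refund'] - t['qty']:
             qty  refund  refund_minus_qty
store                                     
S1     11.600000      87         75.400000
S4      8.666667     125        116.333333
add column shifted = t['refund_minus_qty'] + 2:
             qty  refund  refund_minus_qty     shifted
store                                                 
S1     11.600000      87         75.400000   77.400000
S4      8.666667     125        116.333333  118.333333

118.333333333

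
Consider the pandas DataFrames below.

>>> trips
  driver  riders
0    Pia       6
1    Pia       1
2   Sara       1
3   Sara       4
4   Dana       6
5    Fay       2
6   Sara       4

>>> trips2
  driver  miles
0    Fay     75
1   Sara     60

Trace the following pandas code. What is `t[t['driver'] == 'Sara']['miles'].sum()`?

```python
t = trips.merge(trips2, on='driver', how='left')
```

merge on 'driver' (how='left') → 7 rows:
  driver  riders  miles
0    Pia       6    NaN
1    Pia       1    NaN
2   Sara       1   60.0
3   Sara       4   60.0
4   Dana       6    NaN
5    Fay       2   75.0
6   Sara       4   60.0
filter rows where driver == 'Sara':
  driver  riders  miles
2   Sara       1   60.0
3   Sara       4   60.0
6   Sara       4   60.0
Finally, sum of column 'miles' = 180.0.

180.0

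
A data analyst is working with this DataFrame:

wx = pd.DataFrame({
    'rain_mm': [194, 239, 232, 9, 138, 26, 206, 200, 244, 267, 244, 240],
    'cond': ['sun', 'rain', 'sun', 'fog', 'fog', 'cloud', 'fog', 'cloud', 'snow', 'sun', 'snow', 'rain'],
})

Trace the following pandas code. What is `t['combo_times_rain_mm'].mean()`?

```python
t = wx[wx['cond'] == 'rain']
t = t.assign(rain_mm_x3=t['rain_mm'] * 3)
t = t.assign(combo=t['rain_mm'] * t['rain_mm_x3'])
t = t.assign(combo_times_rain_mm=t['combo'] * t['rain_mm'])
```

41213878.5

filter rows where cond == 'rain':
    rain_mm  cond
1       239  rain
11      240  rain
add column rain_mm_x3 = t['rain_mm'] * 3:
    rain_mm  cond  rain_mm_x3
1       239  rain         717
11      240  rain         720
add column combo = t['rain_mm'] * t['rain_mm_x3']:
    rain_mm  cond  rain_mm_x3   combo
1       239  rain         717  171363
11      240  rain         720  172800
add column combo_times_rain_mm = t['combo'] * t['rain_mm']:
    rain_mm  cond  rain_mm_x3   combo  combo_times_rain_mm
1       239  rain         717  171363             40955757
11      240  rain         720  172800             41472000
Then the mean of column 'combo_times_rain_mm': 41213878.5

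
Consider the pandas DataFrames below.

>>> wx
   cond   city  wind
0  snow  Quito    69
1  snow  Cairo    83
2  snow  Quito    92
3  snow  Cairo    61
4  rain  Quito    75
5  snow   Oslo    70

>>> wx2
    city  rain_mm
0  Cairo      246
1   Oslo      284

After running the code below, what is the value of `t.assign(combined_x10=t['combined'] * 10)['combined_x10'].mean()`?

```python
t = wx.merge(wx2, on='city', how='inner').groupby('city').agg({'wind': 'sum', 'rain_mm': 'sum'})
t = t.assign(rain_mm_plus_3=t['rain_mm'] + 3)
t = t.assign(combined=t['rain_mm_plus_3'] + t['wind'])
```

4980.0

merge on 'city' (how='inner') → 3 rows:
   cond   city  wind  rain_mm
0  snow  Cairo    83      246
1  snow  Cairo    61      246
2  snow   Oslo    70      284
group by city: sum(wind), sum(rain_mm):
       wind  rain_mm
city                
Cairo   144      492
Oslo     70      284
add column rain_mm_plus_3 = t['rain_mm'] + 3:
       wind  rain_mm  rain_mm_plus_3
city                                
Cairo   144      492             495
Oslo     70      284             287
add column combined = t['rain_mm_plus_3'] + t['wind']:
       wind  rain_mm  rain_mm_plus_3  combined
city                                          
Cairo   144      492             495       639
Oslo     70      284             287       357
add column combined_x10 = t['combined'] * 10:
       wind  rain_mm  rain_mm_plus_3  combined  combined_x10
city                                                        
Cairo   144      492             495       639          6390
Oslo     70      284             287       357          3570
Hence 4980.0.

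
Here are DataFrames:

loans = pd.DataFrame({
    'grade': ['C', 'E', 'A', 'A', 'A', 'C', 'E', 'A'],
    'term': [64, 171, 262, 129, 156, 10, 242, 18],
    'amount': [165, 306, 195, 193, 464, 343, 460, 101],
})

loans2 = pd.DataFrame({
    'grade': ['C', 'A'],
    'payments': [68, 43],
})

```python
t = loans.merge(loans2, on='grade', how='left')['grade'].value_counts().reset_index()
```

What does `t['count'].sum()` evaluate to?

merge on 'grade' (how='left') → 8 rows:
  grade  term  amount  payments
0     C    64     165      68.0
1     E   171     306       NaN
2     A   262     195      43.0
3     A   129     193      43.0
4     A   156     464      43.0
5     C    10     343      68.0
6     E   242     460       NaN
7     A    18     101      43.0
value_counts of grade:
grade
A    4
C    2
E    2
Name: count, dtype: int64
reset_index():
  grade  count
0     A      4
1     C      2
2     E      2
sum of column 'count' → 8

8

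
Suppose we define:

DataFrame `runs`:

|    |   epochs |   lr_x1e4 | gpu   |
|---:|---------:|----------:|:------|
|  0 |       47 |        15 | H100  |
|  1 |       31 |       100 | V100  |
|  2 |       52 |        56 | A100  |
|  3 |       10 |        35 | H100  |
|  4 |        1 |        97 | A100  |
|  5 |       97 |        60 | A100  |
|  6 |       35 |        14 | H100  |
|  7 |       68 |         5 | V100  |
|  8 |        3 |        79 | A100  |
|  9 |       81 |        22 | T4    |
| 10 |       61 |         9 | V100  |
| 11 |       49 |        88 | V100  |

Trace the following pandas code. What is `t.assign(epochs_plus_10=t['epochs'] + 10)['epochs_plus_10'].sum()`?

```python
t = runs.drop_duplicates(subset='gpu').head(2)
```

98

drop duplicate gpu (keep=first):
   epochs  lr_x1e4   gpu
0      47       15  H100
1      31      100  V100
2      52       56  A100
9      81       22    T4
take first 2 rows:
   epochs  lr_x1e4   gpu
0      47       15  H100
1      31      100  V100
add column epochs_plus_10 = t['epochs'] + 10:
   epochs  lr_x1e4   gpu  epochs_plus_10
0      47       15  H100              57
1      31      100  V100              41
Reading off the sum of column 'epochs_plus_10', we get 98.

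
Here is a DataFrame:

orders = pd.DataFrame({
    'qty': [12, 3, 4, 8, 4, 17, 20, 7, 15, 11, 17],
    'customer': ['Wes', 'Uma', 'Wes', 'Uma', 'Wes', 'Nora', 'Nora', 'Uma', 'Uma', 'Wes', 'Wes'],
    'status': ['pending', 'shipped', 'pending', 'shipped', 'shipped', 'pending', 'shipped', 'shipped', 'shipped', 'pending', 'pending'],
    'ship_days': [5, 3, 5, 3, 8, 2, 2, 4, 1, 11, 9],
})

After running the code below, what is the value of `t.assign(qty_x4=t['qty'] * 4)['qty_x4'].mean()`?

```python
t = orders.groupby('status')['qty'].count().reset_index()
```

22.0

group by status, count of qty:
status
pending    5
shipped    6
Name: qty, dtype: int64
reset_index():
    status  qty
0  pending    5
1  shipped    6
add column qty_x4 = t['qty'] * 4:
    status  qty  qty_x4
0  pending    5      20
1  shipped    6      24
Reading off the mean of column 'qty_x4', we get 22.0.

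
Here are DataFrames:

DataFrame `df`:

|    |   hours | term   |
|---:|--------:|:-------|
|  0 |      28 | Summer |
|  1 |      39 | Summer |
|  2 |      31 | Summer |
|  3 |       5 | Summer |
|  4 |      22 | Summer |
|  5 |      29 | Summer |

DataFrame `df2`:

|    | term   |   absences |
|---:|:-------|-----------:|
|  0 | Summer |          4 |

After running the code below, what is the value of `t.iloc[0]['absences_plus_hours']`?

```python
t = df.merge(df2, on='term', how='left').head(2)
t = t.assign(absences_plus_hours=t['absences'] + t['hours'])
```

merge on 'term' (how='left') → 6 rows:
   hours    term  absences
0     28  Summer         4
1     39  Summer         4
2     31  Summer         4
3      5  Summer         4
4     22  Summer         4
5     29  Summer         4
take first 2 rows:
   hours    term  absences
0     28  Summer         4
1     39  Summer         4
add column absences_plus_hours = t['absences'] + t['hours']:
   hours    term  absences  absences_plus_hours
0     28  Summer         4                   32
1     39  Summer         4                   43

32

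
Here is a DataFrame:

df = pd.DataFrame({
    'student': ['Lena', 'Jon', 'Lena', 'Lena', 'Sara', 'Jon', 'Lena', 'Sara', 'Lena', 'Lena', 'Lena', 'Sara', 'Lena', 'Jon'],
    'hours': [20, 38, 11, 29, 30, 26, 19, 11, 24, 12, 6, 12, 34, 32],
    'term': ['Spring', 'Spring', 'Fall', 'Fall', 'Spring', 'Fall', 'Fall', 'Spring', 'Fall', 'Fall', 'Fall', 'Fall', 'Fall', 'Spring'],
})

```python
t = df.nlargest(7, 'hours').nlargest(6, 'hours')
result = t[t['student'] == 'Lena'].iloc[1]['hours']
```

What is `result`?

29

take 7 rows with largest hours:
   student  hours    term
1      Jon     38  Spring
12    Lena     34    Fall
13     Jon     32  Spring
4     Sara     30  Spring
3     Lena     29    Fall
5      Jon     26    Fall
8     Lena     24    Fall
take 6 rows with largest hours:
   student  hours    term
1      Jon     38  Spring
12    Lena     34    Fall
13     Jon     32  Spring
4     Sara     30  Spring
3     Lena     29    Fall
5      Jon     26    Fall
filter rows where student == 'Lena':
   student  hours  term
12    Lena     34  Fall
3     Lena     29  Fall
Hence 29.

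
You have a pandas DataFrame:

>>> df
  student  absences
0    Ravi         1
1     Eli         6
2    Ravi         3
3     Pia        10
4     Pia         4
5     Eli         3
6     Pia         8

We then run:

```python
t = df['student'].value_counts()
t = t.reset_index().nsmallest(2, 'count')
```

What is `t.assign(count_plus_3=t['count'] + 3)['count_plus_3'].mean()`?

value_counts of student:
student
Pia     3
Ravi    2
Eli     2
Name: count, dtype: int64
reset_index():
  student  count
0     Pia      3
1    Ravi      2
2     Eli      2
take 2 rows with smallest count:
  student  count
1    Ravi      2
2     Eli      2
add column count_plus_3 = t['count'] + 3:
  student  count  count_plus_3
1    Ravi      2             5
2     Eli      2             5
Then the mean of column 'count_plus_3': 5.0

5.0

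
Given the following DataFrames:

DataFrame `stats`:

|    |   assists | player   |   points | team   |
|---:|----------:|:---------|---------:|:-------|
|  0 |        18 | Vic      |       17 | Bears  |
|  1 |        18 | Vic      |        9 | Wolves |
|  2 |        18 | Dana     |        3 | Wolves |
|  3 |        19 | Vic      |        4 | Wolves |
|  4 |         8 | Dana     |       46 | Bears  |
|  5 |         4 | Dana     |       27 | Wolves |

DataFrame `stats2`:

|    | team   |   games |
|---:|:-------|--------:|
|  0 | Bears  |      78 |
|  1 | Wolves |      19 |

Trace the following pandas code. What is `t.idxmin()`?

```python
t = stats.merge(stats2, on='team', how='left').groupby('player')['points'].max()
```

Vic

merge on 'team' (how='left') → 6 rows:
   assists player  points    team  games
0       18    Vic      17   Bears     78
1       18    Vic       9  Wolves     19
2       18   Dana       3  Wolves     19
3       19    Vic       4  Wolves     19
4        8   Dana      46   Bears     78
5        4   Dana      27  Wolves     19
group by player, max of points:
player
Dana    46
Vic     17
Name: points, dtype: int64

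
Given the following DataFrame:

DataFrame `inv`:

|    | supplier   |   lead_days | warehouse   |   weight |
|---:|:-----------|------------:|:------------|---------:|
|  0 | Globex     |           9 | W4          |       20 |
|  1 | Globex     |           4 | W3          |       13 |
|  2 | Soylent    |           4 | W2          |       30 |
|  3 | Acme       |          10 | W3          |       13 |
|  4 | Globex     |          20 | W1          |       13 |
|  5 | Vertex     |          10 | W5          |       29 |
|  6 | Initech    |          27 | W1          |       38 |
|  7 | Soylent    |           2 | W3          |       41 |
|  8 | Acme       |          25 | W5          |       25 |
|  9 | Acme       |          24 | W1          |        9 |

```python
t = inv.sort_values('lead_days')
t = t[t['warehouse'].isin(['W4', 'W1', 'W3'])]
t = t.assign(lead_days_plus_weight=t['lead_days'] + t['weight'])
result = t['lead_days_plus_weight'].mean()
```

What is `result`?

sort by lead_days:
  supplier  lead_days warehouse  weight
7  Soylent          2        W3      41
1   Globex          4        W3      13
2  Soylent          4        W2      30
0   Globex          9        W4      20
3     Acme         10        W3      13
5   Vertex         10        W5      29
4   Globex         20        W1      13
9     Acme         24        W1       9
8     Acme         25        W5      25
6  Initech         27        W1      38
filter rows where warehouse in ['W4', 'W1', 'W3']:
  supplier  lead_days warehouse  weight
7  Soylent          2        W3      41
1   Globex          4        W3      13
0   Globex          9        W4      20
3     Acme         10        W3      13
4   Globex         20        W1      13
9     Acme         24        W1       9
6  Initech         27        W1      38
add column lead_days_plus_weight = t['lead_days'] + t['weight']:
  supplier  lead_days warehouse  weight  lead_days_plus_weight
7  Soylent          2        W3      41                     43
1   Globex          4        W3      13                     17
0   Globex          9        W4      20                     29
3     Acme         10        W3      13                     23
4   Globex         20        W1      13                     33
9     Acme         24        W1       9                     33
6  Initech         27        W1      38                     65
mean of column 'lead_days_plus_weight' → 34.7142857143

34.7142857143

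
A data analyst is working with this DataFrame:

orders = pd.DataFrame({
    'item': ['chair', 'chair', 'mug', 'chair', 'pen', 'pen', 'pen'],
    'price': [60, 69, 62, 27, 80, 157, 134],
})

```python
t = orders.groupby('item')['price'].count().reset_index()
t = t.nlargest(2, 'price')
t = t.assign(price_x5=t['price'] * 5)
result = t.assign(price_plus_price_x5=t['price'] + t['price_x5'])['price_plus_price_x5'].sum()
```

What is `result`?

36

group by item, count of price:
item
chair    3
mug      1
pen      3
Name: price, dtype: int64
reset_index():
    item  price
0  chair      3
1    mug      1
2    pen      3
take 2 rows with largest price:
    item  price
0  chair      3
2    pen      3
add column price_x5 = t['price'] * 5:
    item  price  price_x5
0  chair      3        15
2    pen      3        15
add column price_plus_price_x5 = t['price'] + t['price_x5']:
    item  price  price_x5  price_plus_price_x5
0  chair      3        15                   18
2    pen      3        15                   18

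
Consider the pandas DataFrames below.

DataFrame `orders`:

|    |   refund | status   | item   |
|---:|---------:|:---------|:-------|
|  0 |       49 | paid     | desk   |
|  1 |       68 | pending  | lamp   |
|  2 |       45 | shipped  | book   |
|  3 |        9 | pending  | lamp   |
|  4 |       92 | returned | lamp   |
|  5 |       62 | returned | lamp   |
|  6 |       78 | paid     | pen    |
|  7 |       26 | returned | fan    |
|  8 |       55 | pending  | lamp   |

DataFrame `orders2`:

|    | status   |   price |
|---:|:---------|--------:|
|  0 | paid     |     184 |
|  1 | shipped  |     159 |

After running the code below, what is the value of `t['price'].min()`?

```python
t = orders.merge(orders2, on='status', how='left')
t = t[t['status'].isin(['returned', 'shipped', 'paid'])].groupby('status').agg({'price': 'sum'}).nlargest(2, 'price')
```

159.0

merge on 'status' (how='left') → 9 rows:
   refund    status  item  price
0      49      paid  desk  184.0
1      68   pending  lamp    NaN
2      45   shipped  book  159.0
3       9   pending  lamp    NaN
4      92  returned  lamp    NaN
5      62  returned  lamp    NaN
6      78      paid   pen  184.0
7      26  returned   fan    NaN
8      55   pending  lamp    NaN
filter rows where status in ['returned', 'shipped', 'paid']:
   refund    status  item  price
0      49      paid  desk  184.0
2      45   shipped  book  159.0
4      92  returned  lamp    NaN
5      62  returned  lamp    NaN
6      78      paid   pen  184.0
7      26  returned   fan    NaN
group by status, sum of price:
          price
status         
paid      368.0
returned    0.0
shipped   159.0
take 2 rows with largest price:
         price
status        
paid     368.0
shipped  159.0
Then the min of column 'price': 159.0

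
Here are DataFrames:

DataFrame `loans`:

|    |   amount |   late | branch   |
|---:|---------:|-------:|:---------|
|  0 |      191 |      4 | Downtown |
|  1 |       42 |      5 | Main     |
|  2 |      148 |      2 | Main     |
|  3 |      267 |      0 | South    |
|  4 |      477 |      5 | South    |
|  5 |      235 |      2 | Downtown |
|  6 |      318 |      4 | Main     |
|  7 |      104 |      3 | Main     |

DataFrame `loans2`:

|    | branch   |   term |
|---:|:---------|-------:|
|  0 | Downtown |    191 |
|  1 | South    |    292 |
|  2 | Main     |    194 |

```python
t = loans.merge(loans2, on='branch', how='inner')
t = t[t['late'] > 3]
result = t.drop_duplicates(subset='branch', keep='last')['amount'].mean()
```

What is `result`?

merge on 'branch' (how='inner') → 8 rows:
   amount  late    branch  term
0     191     4  Downtown   191
1      42     5      Main   194
2     148     2      Main   194
3     267     0     South   292
4     477     5     South   292
5     235     2  Downtown   191
6     318     4      Main   194
7     104     3      Main   194
filter rows where late > 3:
   amount  late    branch  term
0     191     4  Downtown   191
1      42     5      Main   194
4     477     5     South   292
6     318     4      Main   194
drop duplicate branch (keep=last):
   amount  late    branch  term
0     191     4  Downtown   191
4     477     5     South   292
6     318     4      Main   194
Taking the mean of column 'amount' gives 328.666666667.

328.666666667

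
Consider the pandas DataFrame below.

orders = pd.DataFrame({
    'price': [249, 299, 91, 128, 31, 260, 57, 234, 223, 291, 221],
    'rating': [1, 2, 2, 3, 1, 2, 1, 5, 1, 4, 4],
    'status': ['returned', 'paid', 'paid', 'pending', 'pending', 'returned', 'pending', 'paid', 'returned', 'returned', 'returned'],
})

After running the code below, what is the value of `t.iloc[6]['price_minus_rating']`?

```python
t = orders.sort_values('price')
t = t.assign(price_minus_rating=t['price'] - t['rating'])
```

229

sort by price:
    price  rating    status
4      31       1   pending
6      57       1   pending
2      91       2      paid
3     128       3   pending
10    221       4  returned
8     223       1  returned
7     234       5      paid
0     249       1  returned
5     260       2  returned
9     291       4  returned
1     299       2      paid
add column price_minus_rating = t['price'] - t['rating']:
    price  rating    status  price_minus_rating
4      31       1   pending                  30
6      57       1   pending                  56
2      91       2      paid                  89
3     128       3   pending                 125
10    221       4  returned                 217
8     223       1  returned                 222
7     234       5      paid                 229
0     249       1  returned                 248
5     260       2  returned                 258
9     291       4  returned                 287
1     299       2      paid                 297
Taking the value at position 6, column 'price_minus_rating' gives 229.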